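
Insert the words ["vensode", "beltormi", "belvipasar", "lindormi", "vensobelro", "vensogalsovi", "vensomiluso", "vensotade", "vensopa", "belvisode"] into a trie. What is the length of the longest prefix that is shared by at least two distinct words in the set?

5

Look for the deepest trie node that still has at least two words in its subtree.
e.g. "belvipasar" and "belvisode" share the prefix "belvi" of length 5; no pair shares a longer one.
Longest shared-prefix length: 5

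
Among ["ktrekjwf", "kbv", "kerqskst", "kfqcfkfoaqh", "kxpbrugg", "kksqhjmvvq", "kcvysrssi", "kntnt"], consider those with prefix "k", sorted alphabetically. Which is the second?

kcvysrssi

Words with prefix "k", in lexicographic order: "kbv", "kcvysrssi", "kerqskst", "kfqcfkfoaqh", "kksqhjmvvq", "kntnt", "ktrekjwf", "kxpbrugg"
The 2nd is kcvysrssi.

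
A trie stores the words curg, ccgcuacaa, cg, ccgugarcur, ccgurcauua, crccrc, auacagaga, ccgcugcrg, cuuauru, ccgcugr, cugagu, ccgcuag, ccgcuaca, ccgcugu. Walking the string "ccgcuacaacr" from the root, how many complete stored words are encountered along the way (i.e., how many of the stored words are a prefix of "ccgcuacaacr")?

Walk "ccgcuacaacr" from the root; an end-of-word marker is hit whenever a stored word is a prefix of "ccgcuacaacr".
Prefixes of the query that are stored words: "ccgcuaca", "ccgcuacaa"
Count: 2

2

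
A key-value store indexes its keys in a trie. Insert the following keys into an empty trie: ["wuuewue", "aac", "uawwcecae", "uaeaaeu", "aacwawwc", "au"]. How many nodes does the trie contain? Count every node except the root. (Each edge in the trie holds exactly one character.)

30

Count nodes per top-level branch (shared prefixes stored once):
  'a'-branch (aac, aacwawwc, au): 9 nodes
  'u'-branch (uaeaaeu, uawwcecae): 14 nodes
  'w'-branch (wuuewue): 7 nodes
Sum: 30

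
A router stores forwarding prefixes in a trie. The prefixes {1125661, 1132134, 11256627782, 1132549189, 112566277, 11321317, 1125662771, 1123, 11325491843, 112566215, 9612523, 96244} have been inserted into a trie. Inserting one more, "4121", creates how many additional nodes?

"4121" shares no prefix with any stored word, so all 4 characters open new nodes.
4 − 0 = 4 new nodes.

4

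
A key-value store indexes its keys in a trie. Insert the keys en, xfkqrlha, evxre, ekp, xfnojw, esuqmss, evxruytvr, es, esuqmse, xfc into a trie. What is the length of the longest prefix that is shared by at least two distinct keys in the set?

6

Look for the deepest trie node that still has at least two words in its subtree.
e.g. "esuqmse" and "esuqmss" share the prefix "esuqms" of length 6; no pair shares a longer one.
Longest shared-prefix length: 6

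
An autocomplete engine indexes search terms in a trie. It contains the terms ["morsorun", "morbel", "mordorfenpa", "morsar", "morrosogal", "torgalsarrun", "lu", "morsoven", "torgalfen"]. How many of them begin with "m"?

6

Walk to "m"; the words in its subtree are exactly those with that prefix.
Matches: "morbel", "mordorfenpa", "morrosogal", "morsar", "morsorun", "morsoven"
Count: 6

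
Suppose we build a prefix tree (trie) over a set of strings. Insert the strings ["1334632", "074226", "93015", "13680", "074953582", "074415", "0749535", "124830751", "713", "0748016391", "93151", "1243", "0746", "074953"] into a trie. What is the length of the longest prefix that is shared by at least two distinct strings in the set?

7

Equivalently: take the maximum, over all pairs, of their longest common prefix length.
e.g. "0749535" and "074953582" share the prefix "0749535" of length 7; no pair shares a longer one.
Longest shared-prefix length: 7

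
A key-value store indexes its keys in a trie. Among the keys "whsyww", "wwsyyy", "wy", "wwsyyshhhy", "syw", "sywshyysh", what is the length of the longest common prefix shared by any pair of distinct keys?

5

Look for the deepest trie node that still has at least two words in its subtree.
e.g. "wwsyyshhhy" and "wwsyyy" share the prefix "wwsyy" of length 5; no pair shares a longer one.
Longest shared-prefix length: 5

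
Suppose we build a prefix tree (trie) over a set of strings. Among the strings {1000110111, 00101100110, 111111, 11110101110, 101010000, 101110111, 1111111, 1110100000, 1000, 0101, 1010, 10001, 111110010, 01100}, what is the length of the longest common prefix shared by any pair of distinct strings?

6

The deepest shared node is where two words last agree before diverging.
"111111" and "1111111" agree on "111111" (6 characters) before diverging; nothing deeper is shared.
Longest shared-prefix length: 6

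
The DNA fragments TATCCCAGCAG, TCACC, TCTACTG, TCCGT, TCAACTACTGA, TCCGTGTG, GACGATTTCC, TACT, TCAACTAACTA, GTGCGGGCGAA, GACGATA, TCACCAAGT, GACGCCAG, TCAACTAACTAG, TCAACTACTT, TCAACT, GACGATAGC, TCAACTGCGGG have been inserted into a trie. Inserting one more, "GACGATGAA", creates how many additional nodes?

3

The longest prefix of "GACGATGAA" already in the trie is "GACGAT" (length 6).
So 9 − 6 = 3 new nodes.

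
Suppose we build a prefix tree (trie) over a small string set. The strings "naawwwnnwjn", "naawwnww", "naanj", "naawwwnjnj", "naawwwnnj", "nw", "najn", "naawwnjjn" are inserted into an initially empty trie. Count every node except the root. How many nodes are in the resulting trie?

26

Count nodes per top-level branch (shared prefixes stored once):
  'n'-branch (naanj, naawwnjjn, naawwnww, naawwwnjnj, naawwwnnj, naawwwnnwjn, najn, nw): 26 nodes
Sum: 26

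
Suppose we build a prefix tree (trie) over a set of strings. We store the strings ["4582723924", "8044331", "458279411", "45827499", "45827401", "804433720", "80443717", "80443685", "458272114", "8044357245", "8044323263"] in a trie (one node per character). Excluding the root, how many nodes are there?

48

Count nodes per top-level branch (shared prefixes stored once):
  '4'-branch (458272114, 4582723924, 45827401, 45827499, 458279411): 22 nodes
  '8'-branch (8044323263, 8044331, 804433720, 8044357245, 80443685, 80443717): 26 nodes
Sum: 48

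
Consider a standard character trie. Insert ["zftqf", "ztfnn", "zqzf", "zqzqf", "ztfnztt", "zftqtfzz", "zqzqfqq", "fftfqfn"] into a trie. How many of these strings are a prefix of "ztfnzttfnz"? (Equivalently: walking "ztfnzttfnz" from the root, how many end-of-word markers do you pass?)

Check each prefix of "ztfnzttfnz" against the stored set — each match is an end-marker on the path.
Prefixes of the query that are stored words: "ztfnztt"
Count: 1

1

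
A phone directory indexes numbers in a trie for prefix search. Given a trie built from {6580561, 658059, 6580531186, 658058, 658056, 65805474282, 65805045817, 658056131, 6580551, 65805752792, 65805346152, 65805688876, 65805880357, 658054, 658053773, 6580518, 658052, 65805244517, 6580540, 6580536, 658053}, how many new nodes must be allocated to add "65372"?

3

"65" is already a path in the trie; the remaining "372" must be added.
New nodes needed: |"65372"| − 2 = 5 − 2 = 3.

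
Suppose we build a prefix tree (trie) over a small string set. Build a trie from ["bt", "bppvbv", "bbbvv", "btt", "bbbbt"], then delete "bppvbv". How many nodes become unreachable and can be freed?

A node on "bppvbv"'s path can go only if nothing else ends at it or branches off below it.
The suffix "ppvbv" (5 nodes) is used only by "bppvbv"; the node for "b" still has the child "t", so pruning stops there.
Nodes removed: 5

5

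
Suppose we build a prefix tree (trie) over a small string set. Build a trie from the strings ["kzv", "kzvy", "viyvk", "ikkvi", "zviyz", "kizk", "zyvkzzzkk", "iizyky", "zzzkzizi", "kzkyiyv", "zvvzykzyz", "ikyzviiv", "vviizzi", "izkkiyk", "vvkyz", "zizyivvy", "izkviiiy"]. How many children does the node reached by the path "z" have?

Follow the path "z" to its node, then look at its outgoing edges.
Characters that immediately follow "z" among the stored strings: {i, v, y, z}.
That node has 4 child edges.

4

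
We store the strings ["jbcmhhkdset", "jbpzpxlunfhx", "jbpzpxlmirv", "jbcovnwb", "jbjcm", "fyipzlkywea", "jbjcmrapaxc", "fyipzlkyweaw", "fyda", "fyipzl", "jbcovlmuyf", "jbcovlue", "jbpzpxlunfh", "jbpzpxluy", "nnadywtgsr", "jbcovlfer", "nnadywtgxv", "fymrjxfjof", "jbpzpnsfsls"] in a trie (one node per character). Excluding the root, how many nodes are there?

Count nodes per top-level branch (shared prefixes stored once):
  'f'-branch (fyda, fyipzl, fyipzlkywea, fyipzlkyweaw, fymrjxfjof): 22 nodes
  'j'-branch (jbcmhhkdset, jbcovlfer, jbcovlmuyf, jbcovlue, jbcovnwb, jbjcm, jbjcmrapaxc, jbpzpnsfsls, jbpzpxlmirv, jbpzpxlunfh, jbpzpxlunfhx, jbpzpxluy): 56 nodes
  'n'-branch (nnadywtgsr, nnadywtgxv): 12 nodes
Sum: 90

90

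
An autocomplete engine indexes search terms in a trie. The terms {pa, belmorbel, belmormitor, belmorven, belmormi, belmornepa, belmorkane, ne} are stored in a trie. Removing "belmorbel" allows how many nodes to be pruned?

3

After clearing the end-marker at "belmorbel", prune upward until reaching a node still needed by another word.
The suffix "bel" (3 nodes) is used only by "belmorbel"; the node for "belmor" still has the child "m", so pruning stops there.
Nodes removed: 3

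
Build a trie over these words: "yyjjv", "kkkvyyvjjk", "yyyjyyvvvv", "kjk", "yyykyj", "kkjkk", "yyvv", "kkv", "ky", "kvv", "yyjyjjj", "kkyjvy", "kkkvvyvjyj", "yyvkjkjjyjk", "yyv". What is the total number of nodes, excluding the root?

For each word, the new-node count is its length minus the longest prefix already in the trie:
  "yyjjv" → 5 new (y, y, j, j, v)
  "kkkvyyvjjk" → 10 new (k, k, k, v, y, y, v, j, j, k)
  "yyyjyyvvvv" → prefix "yy" already present; 8 new (y, j, y, y, v, v, v, v)
  "kjk" → prefix "k" already present; 2 new (j, k)
  "yyykyj" → prefix "yyy" already present; 3 new (k, y, j)
  "kkjkk" → prefix "kk" already present; 3 new (j, k, k)
  "yyvv" → prefix "yy" already present; 2 new (v, v)
  "kkv" → prefix "kk" already present; 1 new (v)
  "ky" → prefix "k" already present; 1 new (y)
  "kvv" → prefix "k" already present; 2 new (v, v)
  "yyjyjjj" → prefix "yyj" already present; 4 new (y, j, j, j)
  "kkyjvy" → prefix "kk" already present; 4 new (y, j, v, y)
  "kkkvvyvjyj" → prefix "kkkv" already present; 6 new (v, y, v, j, y, j)
  "yyvkjkjjyjk" → prefix "yyv" already present; 8 new (k, j, k, j, j, y, j, k)
  "yyv" → prefix "yyv" already present; 0 new (none)
Total nodes = 5 + 10 + 8 + 2 + 3 + 3 + 2 + 1 + 1 + 2 + 4 + 4 + 6 + 8 + 0 = 59

59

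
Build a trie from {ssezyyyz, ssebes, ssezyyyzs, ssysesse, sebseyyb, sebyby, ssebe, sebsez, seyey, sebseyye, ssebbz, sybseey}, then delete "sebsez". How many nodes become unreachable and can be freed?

1

A node on "sebsez"'s path can go only if nothing else ends at it or branches off below it.
The suffix "z" (1 node) is used only by "sebsez"; the node for "sebse" still has the child "y", so pruning stops there.
Nodes removed: 1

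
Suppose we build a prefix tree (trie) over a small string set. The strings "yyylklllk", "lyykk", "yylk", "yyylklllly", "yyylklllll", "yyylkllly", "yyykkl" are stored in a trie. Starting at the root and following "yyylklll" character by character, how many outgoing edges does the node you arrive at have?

The children of the "yyylklll" node are the distinct next characters among strings starting with "yyylklll".
Distinct next characters after "yyylklll": k, l, y.
That node has 3 child edges.

3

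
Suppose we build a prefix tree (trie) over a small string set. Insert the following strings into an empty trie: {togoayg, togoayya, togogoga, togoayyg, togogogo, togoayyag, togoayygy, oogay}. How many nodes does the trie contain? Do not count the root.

For each word, the new-node count is its length minus the longest prefix already in the trie:
  "togoayg" → 7 new (t, o, g, o, a, y, g)
  "togoayya" → prefix "togoay" already present; 2 new (y, a)
  "togogoga" → prefix "togo" already present; 4 new (g, o, g, a)
  "togoayyg" → prefix "togoayy" already present; 1 new (g)
  "togogogo" → prefix "togogog" already present; 1 new (o)
  "togoayyag" → prefix "togoayya" already present; 1 new (g)
  "togoayygy" → prefix "togoayyg" already present; 1 new (y)
  "oogay" → 5 new (o, o, g, a, y)
Total nodes = 7 + 2 + 4 + 1 + 1 + 1 + 1 + 5 = 22

22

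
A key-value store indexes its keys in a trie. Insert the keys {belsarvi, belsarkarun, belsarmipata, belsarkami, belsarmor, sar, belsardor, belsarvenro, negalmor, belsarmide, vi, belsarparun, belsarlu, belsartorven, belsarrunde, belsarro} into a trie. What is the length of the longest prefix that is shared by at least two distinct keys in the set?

Look for the deepest trie node that still has at least two words in its subtree.
e.g. "belsarkami" and "belsarkarun" share the prefix "belsarka" of length 8; no pair shares a longer one.
Longest shared-prefix length: 8

8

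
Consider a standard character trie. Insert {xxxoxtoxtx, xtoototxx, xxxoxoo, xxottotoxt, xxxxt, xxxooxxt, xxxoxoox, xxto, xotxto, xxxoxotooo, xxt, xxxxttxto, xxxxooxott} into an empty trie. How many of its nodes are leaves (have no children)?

10

A leaf is a node with no children — equivalently, the end of a word that is not a proper prefix of any other stored word.
Those words: "xotxto", "xtoototxx", "xxottotoxt", "xxto", "xxxooxxt", "xxxoxoox", "xxxoxotooo", "xxxoxtoxtx", "xxxxooxott", "xxxxttxto"
Leaf count: 10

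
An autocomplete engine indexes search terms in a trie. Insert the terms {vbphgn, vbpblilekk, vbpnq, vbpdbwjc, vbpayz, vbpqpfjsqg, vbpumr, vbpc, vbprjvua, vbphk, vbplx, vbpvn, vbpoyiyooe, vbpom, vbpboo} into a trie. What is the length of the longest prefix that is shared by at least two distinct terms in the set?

4

Look for the deepest trie node that still has at least two words in its subtree.
e.g. "vbpblilekk" and "vbpboo" share the prefix "vbpb" of length 4; no pair shares a longer one.
Longest shared-prefix length: 4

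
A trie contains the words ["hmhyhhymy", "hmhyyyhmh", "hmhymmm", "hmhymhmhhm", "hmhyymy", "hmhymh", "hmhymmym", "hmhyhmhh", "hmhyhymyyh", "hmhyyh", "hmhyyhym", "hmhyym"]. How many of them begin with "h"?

Walk to "h"; the words in its subtree are exactly those with that prefix.
Matches: "hmhyhhymy", "hmhyhmhh", "hmhyhymyyh", "hmhymh", "hmhymhmhhm", "hmhymmm", "hmhymmym", "hmhyyh", "hmhyyhym", "hmhyym", "hmhyymy", "hmhyyyhmh"
Count: 12

12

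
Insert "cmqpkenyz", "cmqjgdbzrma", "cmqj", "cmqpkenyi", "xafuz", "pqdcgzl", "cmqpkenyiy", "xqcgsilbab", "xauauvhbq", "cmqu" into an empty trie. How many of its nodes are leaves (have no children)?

Leaves are exactly the stored words that no other stored word extends.
Those words: "cmqjgdbzrma", "cmqpkenyiy", "cmqpkenyz", "cmqu", "pqdcgzl", "xafuz", "xauauvhbq", "xqcgsilbab"
Leaf count: 8

8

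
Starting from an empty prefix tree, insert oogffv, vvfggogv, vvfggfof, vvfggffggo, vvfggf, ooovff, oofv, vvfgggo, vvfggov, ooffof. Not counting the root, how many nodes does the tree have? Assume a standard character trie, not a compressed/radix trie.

33

Count nodes per top-level branch (shared prefixes stored once):
  'o'-branch (ooffof, oofv, oogffv, ooovff): 15 nodes
  'v'-branch (vvfggf, vvfggffggo, vvfggfof, vvfgggo, vvfggogv, vvfggov): 18 nodes
Sum: 33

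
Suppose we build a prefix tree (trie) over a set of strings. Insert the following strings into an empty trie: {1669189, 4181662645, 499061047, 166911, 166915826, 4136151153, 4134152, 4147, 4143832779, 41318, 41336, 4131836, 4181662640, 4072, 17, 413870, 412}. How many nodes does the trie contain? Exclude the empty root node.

66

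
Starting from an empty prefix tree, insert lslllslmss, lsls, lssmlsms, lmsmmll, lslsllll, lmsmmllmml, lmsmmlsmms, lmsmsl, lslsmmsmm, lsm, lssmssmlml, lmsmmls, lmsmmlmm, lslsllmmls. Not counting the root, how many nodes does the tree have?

54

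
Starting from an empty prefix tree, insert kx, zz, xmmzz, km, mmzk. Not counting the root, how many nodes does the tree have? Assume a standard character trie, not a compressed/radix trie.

Insert word by word; a character creates a node only if that edge doesn't already exist:
  "kx" → 2 new (k, x)
  "zz" → 2 new (z, z)
  "xmmzz" → 5 new (x, m, m, z, z)
  "km" → prefix "k" already present; 1 new (m)
  "mmzk" → 4 new (m, m, z, k)
Total nodes = 2 + 2 + 5 + 1 + 4 = 14

14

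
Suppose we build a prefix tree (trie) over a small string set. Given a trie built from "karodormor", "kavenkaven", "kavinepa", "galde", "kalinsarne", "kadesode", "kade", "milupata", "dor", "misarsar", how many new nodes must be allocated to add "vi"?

2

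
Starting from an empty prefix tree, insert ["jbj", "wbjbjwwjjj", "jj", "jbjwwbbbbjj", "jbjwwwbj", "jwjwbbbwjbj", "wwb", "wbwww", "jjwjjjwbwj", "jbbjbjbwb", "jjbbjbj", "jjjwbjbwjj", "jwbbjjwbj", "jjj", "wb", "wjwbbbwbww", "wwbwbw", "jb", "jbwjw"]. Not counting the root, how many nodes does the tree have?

90

Insert word by word; a character creates a node only if that edge doesn't already exist:
  "jbj" → 3 new (j, b, j)
  "wbjbjwwjjj" → 10 new (w, b, j, b, j, w, w, j, j, j)
  "jj" → prefix "j" already present; 1 new (j)
  "jbjwwbbbbjj" → prefix "jbj" already present; 8 new (w, w, b, b, b, b, j, j)
  "jbjwwwbj" → prefix "jbjww" already present; 3 new (w, b, j)
  "jwjwbbbwjbj" → prefix "j" already present; 10 new (w, j, w, b, b, b, w, j, b, j)
  "wwb" → prefix "w" already present; 2 new (w, b)
  "wbwww" → prefix "wb" already present; 3 new (w, w, w)
  "jjwjjjwbwj" → prefix "jj" already present; 8 new (w, j, j, j, w, b, w, j)
  "jbbjbjbwb" → prefix "jb" already present; 7 new (b, j, b, j, b, w, b)
  "jjbbjbj" → prefix "jj" already present; 5 new (b, b, j, b, j)
  "jjjwbjbwjj" → prefix "jj" already present; 8 new (j, w, b, j, b, w, j, j)
  "jwbbjjwbj" → prefix "jw" already present; 7 new (b, b, j, j, w, b, j)
  "jjj" → prefix "jjj" already present; 0 new (none)
  "wb" → prefix "wb" already present; 0 new (none)
  "wjwbbbwbww" → prefix "w" already present; 9 new (j, w, b, b, b, w, b, w, w)
  "wwbwbw" → prefix "wwb" already present; 3 new (w, b, w)
  "jb" → prefix "jb" already present; 0 new (none)
  "jbwjw" → prefix "jb" already present; 3 new (w, j, w)
Total nodes = 3 + 10 + 1 + 8 + 3 + 10 + 2 + 3 + 8 + 7 + 5 + 8 + 7 + 0 + 0 + 9 + 3 + 0 + 3 = 90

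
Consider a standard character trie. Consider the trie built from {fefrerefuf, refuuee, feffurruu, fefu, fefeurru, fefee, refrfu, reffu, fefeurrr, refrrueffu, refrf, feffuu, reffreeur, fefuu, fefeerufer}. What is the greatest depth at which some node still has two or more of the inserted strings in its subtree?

7

The deepest shared node is where two words last agree before diverging.
"fefeurrr" and "fefeurru" agree on "fefeurr" (7 characters) before diverging; nothing deeper is shared.
Longest shared-prefix length: 7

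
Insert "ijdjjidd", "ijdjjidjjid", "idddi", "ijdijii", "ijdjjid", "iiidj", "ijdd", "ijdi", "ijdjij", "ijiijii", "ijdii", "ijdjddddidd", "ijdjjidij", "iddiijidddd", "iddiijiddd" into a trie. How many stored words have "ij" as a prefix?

11

Filter for entries beginning with "ij":
Words under "ij": ijdd, ijdi, ijdii, ijdijii, ijdjddddidd, ijdjij, ijdjjid, ijdjjidd, ijdjjidij, ijdjjidjjid, ijiijii
Count: 11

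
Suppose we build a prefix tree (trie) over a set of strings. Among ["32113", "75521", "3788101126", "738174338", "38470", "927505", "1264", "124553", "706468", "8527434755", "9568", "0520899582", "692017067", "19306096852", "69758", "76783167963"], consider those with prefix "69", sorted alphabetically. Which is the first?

692017067

DFS of the "69" subtree visits, in order: "692017067", "69758"
The 1st is 692017067.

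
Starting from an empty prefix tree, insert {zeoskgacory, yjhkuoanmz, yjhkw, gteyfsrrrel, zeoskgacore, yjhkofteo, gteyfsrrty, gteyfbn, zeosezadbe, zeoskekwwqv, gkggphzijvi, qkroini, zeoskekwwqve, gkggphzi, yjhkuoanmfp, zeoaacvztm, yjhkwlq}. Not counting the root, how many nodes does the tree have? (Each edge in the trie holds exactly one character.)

84

Count nodes per top-level branch (shared prefixes stored once):
  'g'-branch (gkggphzi, gkggphzijvi, gteyfbn, gteyfsrrrel, gteyfsrrty): 25 nodes
  'q'-branch (qkroini): 7 nodes
  'y'-branch (yjhkofteo, yjhkuoanmfp, yjhkuoanmz, yjhkw, yjhkwlq): 20 nodes
  'z'-branch (zeoaacvztm, zeosezadbe, zeoskekwwqv, zeoskekwwqve, zeoskgacore, zeoskgacory): 32 nodes
Sum: 84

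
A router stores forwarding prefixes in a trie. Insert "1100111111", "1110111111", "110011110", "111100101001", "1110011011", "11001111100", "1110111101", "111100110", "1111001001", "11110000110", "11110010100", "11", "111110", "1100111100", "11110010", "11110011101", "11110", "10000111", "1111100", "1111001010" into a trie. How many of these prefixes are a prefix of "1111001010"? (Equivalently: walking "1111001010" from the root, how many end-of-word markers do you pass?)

4

Walk "1111001010" from the root; an end-of-word marker is hit whenever a stored word is a prefix of "1111001010".
Prefixes of the query that are stored words: "11", "11110", "11110010", "1111001010"
Count: 4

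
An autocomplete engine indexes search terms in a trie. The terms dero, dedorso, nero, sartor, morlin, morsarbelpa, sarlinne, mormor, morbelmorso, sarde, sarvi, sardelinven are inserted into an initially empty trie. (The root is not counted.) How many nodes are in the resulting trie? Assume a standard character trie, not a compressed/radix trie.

59

For each word, the new-node count is its length minus the longest prefix already in the trie:
  "dero" → 4 new (d, e, r, o)
  "dedorso" → prefix "de" already present; 5 new (d, o, r, s, o)
  "nero" → 4 new (n, e, r, o)
  "sartor" → 6 new (s, a, r, t, o, r)
  "morlin" → 6 new (m, o, r, l, i, n)
  "morsarbelpa" → prefix "mor" already present; 8 new (s, a, r, b, e, l, p, a)
  "sarlinne" → prefix "sar" already present; 5 new (l, i, n, n, e)
  "mormor" → prefix "mor" already present; 3 new (m, o, r)
  "morbelmorso" → prefix "mor" already present; 8 new (b, e, l, m, o, r, s, o)
  "sarde" → prefix "sar" already present; 2 new (d, e)
  "sarvi" → prefix "sar" already present; 2 new (v, i)
  "sardelinven" → prefix "sarde" already present; 6 new (l, i, n, v, e, n)
Total nodes = 4 + 5 + 4 + 6 + 6 + 8 + 5 + 3 + 8 + 2 + 2 + 6 = 59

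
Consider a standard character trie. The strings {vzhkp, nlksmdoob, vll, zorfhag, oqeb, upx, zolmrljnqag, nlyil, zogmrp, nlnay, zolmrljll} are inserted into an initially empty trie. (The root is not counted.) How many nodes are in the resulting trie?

51

For each word, the new-node count is its length minus the longest prefix already in the trie:
  "vzhkp" → 5 new (v, z, h, k, p)
  "nlksmdoob" → 9 new (n, l, k, s, m, d, o, o, b)
  "vll" → prefix "v" already present; 2 new (l, l)
  "zorfhag" → 7 new (z, o, r, f, h, a, g)
  "oqeb" → 4 new (o, q, e, b)
  "upx" → 3 new (u, p, x)
  "zolmrljnqag" → prefix "zo" already present; 9 new (l, m, r, l, j, n, q, a, g)
  "nlyil" → prefix "nl" already present; 3 new (y, i, l)
  "zogmrp" → prefix "zo" already present; 4 new (g, m, r, p)
  "nlnay" → prefix "nl" already present; 3 new (n, a, y)
  "zolmrljll" → prefix "zolmrlj" already present; 2 new (l, l)
Total nodes = 5 + 9 + 2 + 7 + 4 + 3 + 9 + 3 + 4 + 3 + 2 = 51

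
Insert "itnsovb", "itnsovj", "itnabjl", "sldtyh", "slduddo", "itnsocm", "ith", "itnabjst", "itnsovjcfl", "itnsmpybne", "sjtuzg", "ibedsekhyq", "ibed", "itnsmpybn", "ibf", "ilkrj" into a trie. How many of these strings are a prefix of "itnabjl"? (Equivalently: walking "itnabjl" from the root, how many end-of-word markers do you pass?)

1

Traverse "itnabjl" character by character; count nodes along the way that are marked as word ends.
Prefixes of the query that are stored words: "itnabjl"
Count: 1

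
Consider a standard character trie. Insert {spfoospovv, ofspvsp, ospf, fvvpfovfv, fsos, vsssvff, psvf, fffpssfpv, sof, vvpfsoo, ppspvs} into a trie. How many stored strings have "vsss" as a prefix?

1

Traverse to the node for "vsss", then collect every word in that subtree.
Words under "vsss": vsssvff
Count: 1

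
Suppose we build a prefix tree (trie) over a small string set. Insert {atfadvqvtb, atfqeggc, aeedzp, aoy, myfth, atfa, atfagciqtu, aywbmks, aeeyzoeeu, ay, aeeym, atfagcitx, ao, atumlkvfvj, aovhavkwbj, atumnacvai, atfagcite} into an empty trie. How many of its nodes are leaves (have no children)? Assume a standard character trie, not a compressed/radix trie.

14

A leaf is a node with no children — equivalently, the end of a word that is not a proper prefix of any other stored word.
Those words: "aeedzp", "aeeym", "aeeyzoeeu", "aovhavkwbj", "aoy", "atfadvqvtb", "atfagciqtu", "atfagcite", "atfagcitx", "atfqeggc", "atumlkvfvj", "atumnacvai", "aywbmks", "myfth"
Leaf count: 14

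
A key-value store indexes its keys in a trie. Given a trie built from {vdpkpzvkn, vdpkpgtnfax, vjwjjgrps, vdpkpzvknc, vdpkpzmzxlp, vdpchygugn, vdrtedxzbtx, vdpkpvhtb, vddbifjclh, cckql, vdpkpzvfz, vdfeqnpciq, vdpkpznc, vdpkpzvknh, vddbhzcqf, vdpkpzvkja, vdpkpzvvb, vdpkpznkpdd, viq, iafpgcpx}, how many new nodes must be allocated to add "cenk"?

The longest prefix of "cenk" already in the trie is "c" (length 1).
New nodes needed: |"cenk"| − 1 = 4 − 1 = 3.

3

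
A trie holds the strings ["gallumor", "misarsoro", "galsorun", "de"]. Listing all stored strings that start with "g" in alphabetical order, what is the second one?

Words with prefix "g", in lexicographic order: "gallumor", "galsorun"
The 2nd is galsorun.

galsorun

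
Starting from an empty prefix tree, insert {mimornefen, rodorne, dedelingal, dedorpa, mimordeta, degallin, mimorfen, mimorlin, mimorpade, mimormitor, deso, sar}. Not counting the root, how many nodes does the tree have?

Trace insertions, counting only characters that open a new branch:
  "mimornefen" → 10 new (m, i, m, o, r, n, e, f, e, n)
  "rodorne" → 7 new (r, o, d, o, r, n, e)
  "dedelingal" → 10 new (d, e, d, e, l, i, n, g, a, l)
  "dedorpa" → prefix "ded" already present; 4 new (o, r, p, a)
  "mimordeta" → prefix "mimor" already present; 4 new (d, e, t, a)
  "degallin" → prefix "de" already present; 6 new (g, a, l, l, i, n)
  "mimorfen" → prefix "mimor" already present; 3 new (f, e, n)
  "mimorlin" → prefix "mimor" already present; 3 new (l, i, n)
  "mimorpade" → prefix "mimor" already present; 4 new (p, a, d, e)
  "mimormitor" → prefix "mimor" already present; 5 new (m, i, t, o, r)
  "deso" → prefix "de" already present; 2 new (s, o)
  "sar" → 3 new (s, a, r)
Total nodes = 10 + 7 + 10 + 4 + 4 + 6 + 3 + 3 + 4 + 5 + 2 + 3 = 61

61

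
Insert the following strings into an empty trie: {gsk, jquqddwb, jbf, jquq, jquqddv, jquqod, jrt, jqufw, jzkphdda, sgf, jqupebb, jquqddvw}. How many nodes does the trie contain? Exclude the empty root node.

For each word, the new-node count is its length minus the longest prefix already in the trie:
  "gsk" → 3 new (g, s, k)
  "jquqddwb" → 8 new (j, q, u, q, d, d, w, b)
  "jbf" → prefix "j" already present; 2 new (b, f)
  "jquq" → prefix "jquq" already present; 0 new (none)
  "jquqddv" → prefix "jquqdd" already present; 1 new (v)
  "jquqod" → prefix "jquq" already present; 2 new (o, d)
  "jrt" → prefix "j" already present; 2 new (r, t)
  "jqufw" → prefix "jqu" already present; 2 new (f, w)
  "jzkphdda" → prefix "j" already present; 7 new (z, k, p, h, d, d, a)
  "sgf" → 3 new (s, g, f)
  "jqupebb" → prefix "jqu" already present; 4 new (p, e, b, b)
  "jquqddvw" → prefix "jquqddv" already present; 1 new (w)
Total nodes = 3 + 8 + 2 + 0 + 1 + 2 + 2 + 2 + 7 + 3 + 4 + 1 = 35

35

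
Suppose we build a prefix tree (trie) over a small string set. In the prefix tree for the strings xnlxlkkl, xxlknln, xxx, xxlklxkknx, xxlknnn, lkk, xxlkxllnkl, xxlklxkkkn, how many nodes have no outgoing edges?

8

A leaf is a node with no children — equivalently, the end of a word that is not a proper prefix of any other stored word.
Those words: "lkk", "xnlxlkkl", "xxlklxkkkn", "xxlklxkknx", "xxlknln", "xxlknnn", "xxlkxllnkl", "xxx"
Leaf count: 8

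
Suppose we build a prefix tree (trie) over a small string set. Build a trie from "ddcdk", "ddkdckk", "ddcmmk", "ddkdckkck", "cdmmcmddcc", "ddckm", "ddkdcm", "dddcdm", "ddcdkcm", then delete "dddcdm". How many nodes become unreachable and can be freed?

Walk "dddcdm" from the leaf back toward the root, removing each node that no remaining word uses.
The suffix "dcdm" (4 nodes) is used only by "dddcdm"; the node for "dd" still has the child "c", so pruning stops there.
Nodes removed: 4

4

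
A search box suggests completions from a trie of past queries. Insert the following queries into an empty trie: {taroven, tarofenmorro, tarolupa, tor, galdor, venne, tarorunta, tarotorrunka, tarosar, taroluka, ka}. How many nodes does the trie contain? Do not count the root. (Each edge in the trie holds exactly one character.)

Trace insertions, counting only characters that open a new branch:
  "taroven" → 7 new (t, a, r, o, v, e, n)
  "tarofenmorro" → prefix "taro" already present; 8 new (f, e, n, m, o, r, r, o)
  "tarolupa" → prefix "taro" already present; 4 new (l, u, p, a)
  "tor" → prefix "t" already present; 2 new (o, r)
  "galdor" → 6 new (g, a, l, d, o, r)
  "venne" → 5 new (v, e, n, n, e)
  "tarorunta" → prefix "taro" already present; 5 new (r, u, n, t, a)
  "tarotorrunka" → prefix "taro" already present; 8 new (t, o, r, r, u, n, k, a)
  "tarosar" → prefix "taro" already present; 3 new (s, a, r)
  "taroluka" → prefix "tarolu" already present; 2 new (k, a)
  "ka" → 2 new (k, a)
Total nodes = 7 + 8 + 4 + 2 + 6 + 5 + 5 + 8 + 3 + 2 + 2 = 52

52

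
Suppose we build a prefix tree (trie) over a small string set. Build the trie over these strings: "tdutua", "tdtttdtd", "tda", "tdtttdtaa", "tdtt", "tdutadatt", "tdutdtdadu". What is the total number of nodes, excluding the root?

26

Count nodes per top-level branch (shared prefixes stored once):
  't'-branch (tda, tdtt, tdtttdtaa, tdtttdtd, tdutadatt, tdutdtdadu, tdutua): 26 nodes
Sum: 26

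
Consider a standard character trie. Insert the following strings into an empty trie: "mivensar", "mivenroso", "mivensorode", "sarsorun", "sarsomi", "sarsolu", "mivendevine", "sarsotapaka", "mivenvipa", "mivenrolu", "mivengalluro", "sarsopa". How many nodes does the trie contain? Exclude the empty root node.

56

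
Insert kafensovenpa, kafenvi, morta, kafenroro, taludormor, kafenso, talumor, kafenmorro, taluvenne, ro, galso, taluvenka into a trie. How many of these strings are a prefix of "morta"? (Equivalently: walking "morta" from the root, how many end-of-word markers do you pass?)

1

Walk "morta" from the root; an end-of-word marker is hit whenever a stored word is a prefix of "morta".
Prefixes of the query that are stored words: "morta"
Count: 1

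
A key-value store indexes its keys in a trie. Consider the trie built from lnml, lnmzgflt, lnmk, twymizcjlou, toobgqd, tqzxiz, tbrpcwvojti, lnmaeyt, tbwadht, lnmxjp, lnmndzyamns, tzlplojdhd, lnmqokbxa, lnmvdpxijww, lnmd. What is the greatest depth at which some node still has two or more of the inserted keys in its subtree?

3

Equivalently: take the maximum, over all pairs, of their longest common prefix length.
e.g. "lnmaeyt" and "lnmd" share the prefix "lnm" of length 3; no pair shares a longer one.
Longest shared-prefix length: 3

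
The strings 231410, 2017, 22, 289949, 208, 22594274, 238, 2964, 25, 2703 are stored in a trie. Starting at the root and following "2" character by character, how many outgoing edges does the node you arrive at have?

The children of the "2" node are the distinct next characters among strings starting with "2".
Characters that immediately follow "2" among the stored strings: {0, 2, 3, 5, 7, 8, 9}.
That node has 7 child edges.

7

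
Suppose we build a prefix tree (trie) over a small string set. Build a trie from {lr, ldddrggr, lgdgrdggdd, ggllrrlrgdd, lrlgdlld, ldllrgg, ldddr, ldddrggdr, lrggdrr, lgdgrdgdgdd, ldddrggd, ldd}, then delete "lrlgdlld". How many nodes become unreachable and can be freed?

6

A node on "lrlgdlld"'s path can go only if nothing else ends at it or branches off below it.
The suffix "lgdlld" (6 nodes) is used only by "lrlgdlld"; the node for "lr" still has the child "g", so pruning stops there.
Nodes removed: 6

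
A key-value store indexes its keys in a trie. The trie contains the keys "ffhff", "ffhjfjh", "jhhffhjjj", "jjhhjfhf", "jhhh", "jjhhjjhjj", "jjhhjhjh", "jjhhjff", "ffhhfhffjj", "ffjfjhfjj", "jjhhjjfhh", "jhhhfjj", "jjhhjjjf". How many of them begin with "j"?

9

Walk to "j"; the words in its subtree are exactly those with that prefix.
Words under "j": jhhffhjjj, jhhh, jhhhfjj, jjhhjff, jjhhjfhf, jjhhjhjh, jjhhjjfhh, jjhhjjhjj, jjhhjjjf
Count: 9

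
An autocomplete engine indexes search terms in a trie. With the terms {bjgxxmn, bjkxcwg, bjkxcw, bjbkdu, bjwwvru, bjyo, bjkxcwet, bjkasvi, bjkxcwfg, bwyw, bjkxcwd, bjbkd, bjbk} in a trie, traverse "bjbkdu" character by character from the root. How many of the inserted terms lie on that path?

3

Check each prefix of "bjbkdu" against the stored set — each match is an end-marker on the path.
Prefixes of the query that are stored words: "bjbk", "bjbkd", "bjbkdu"
Count: 3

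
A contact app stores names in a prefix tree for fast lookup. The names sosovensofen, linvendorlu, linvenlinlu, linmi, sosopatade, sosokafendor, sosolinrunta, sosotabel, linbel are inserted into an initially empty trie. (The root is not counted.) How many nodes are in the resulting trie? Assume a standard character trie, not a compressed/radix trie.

Count nodes per top-level branch (shared prefixes stored once):
  'l'-branch (linbel, linmi, linvendorlu, linvenlinlu): 21 nodes
  's'-branch (sosokafendor, sosolinrunta, sosopatade, sosotabel, sosovensofen): 39 nodes
Sum: 60

60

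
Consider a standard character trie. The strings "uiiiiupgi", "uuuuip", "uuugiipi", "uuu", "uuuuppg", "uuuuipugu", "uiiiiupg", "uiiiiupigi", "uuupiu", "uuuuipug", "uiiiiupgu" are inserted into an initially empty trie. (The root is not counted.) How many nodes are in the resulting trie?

Trace insertions, counting only characters that open a new branch:
  "uiiiiupgi" → 9 new (u, i, i, i, i, u, p, g, i)
  "uuuuip" → prefix "u" already present; 5 new (u, u, u, i, p)
  "uuugiipi" → prefix "uuu" already present; 5 new (g, i, i, p, i)
  "uuu" → prefix "uuu" already present; 0 new (none)
  "uuuuppg" → prefix "uuuu" already present; 3 new (p, p, g)
  "uuuuipugu" → prefix "uuuuip" already present; 3 new (u, g, u)
  "uiiiiupg" → prefix "uiiiiupg" already present; 0 new (none)
  "uiiiiupigi" → prefix "uiiiiup" already present; 3 new (i, g, i)
  "uuupiu" → prefix "uuu" already present; 3 new (p, i, u)
  "uuuuipug" → prefix "uuuuipug" already present; 0 new (none)
  "uiiiiupgu" → prefix "uiiiiupg" already present; 1 new (u)
Total nodes = 9 + 5 + 5 + 0 + 3 + 3 + 0 + 3 + 3 + 0 + 1 = 32

32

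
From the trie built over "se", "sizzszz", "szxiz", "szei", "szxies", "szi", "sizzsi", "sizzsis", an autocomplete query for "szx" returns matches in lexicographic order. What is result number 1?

szxies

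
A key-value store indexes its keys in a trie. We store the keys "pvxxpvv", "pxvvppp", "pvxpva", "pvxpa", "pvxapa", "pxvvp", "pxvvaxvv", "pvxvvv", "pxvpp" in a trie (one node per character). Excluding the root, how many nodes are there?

Count nodes per top-level branch (shared prefixes stored once):
  'p'-branch (pvxapa, pvxpa, pvxpva, pvxvvv, pvxxpvv, pxvpp, pxvvaxvv, pxvvp, pxvvppp): 29 nodes
Sum: 29

29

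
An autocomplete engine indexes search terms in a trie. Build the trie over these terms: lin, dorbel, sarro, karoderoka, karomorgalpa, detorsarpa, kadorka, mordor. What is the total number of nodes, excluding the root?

For each word, the new-node count is its length minus the longest prefix already in the trie:
  "lin" → 3 new (l, i, n)
  "dorbel" → 6 new (d, o, r, b, e, l)
  "sarro" → 5 new (s, a, r, r, o)
  "karoderoka" → 10 new (k, a, r, o, d, e, r, o, k, a)
  "karomorgalpa" → prefix "karo" already present; 8 new (m, o, r, g, a, l, p, a)
  "detorsarpa" → prefix "d" already present; 9 new (e, t, o, r, s, a, r, p, a)
  "kadorka" → prefix "ka" already present; 5 new (d, o, r, k, a)
  "mordor" → 6 new (m, o, r, d, o, r)
Total nodes = 3 + 6 + 5 + 10 + 8 + 9 + 5 + 6 = 52

52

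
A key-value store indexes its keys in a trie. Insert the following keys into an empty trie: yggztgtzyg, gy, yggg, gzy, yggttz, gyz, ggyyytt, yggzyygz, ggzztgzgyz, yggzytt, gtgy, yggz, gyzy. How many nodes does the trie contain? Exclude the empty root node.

43

Count nodes per top-level branch (shared prefixes stored once):
  'g'-branch (ggyyytt, ggzztgzgyz, gtgy, gy, gyz, gyzy, gzy): 23 nodes
  'y'-branch (yggg, yggttz, yggz, yggztgtzyg, yggzytt, yggzyygz): 20 nodes
Sum: 43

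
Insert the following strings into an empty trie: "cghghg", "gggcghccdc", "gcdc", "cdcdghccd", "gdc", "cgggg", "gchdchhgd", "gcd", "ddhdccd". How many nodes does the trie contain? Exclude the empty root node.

Count nodes per top-level branch (shared prefixes stored once):
  'c'-branch (cdcdghccd, cgggg, cghghg): 17 nodes
  'd'-branch (ddhdccd): 7 nodes
  'g'-branch (gcd, gcdc, gchdchhgd, gdc, gggcghccdc): 22 nodes
Sum: 46

46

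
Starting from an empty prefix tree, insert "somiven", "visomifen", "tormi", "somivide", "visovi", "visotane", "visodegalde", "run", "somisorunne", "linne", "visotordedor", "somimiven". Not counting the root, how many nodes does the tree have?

Trace insertions, counting only characters that open a new branch:
  "somiven" → 7 new (s, o, m, i, v, e, n)
  "visomifen" → 9 new (v, i, s, o, m, i, f, e, n)
  "tormi" → 5 new (t, o, r, m, i)
  "somivide" → prefix "somiv" already present; 3 new (i, d, e)
  "visovi" → prefix "viso" already present; 2 new (v, i)
  "visotane" → prefix "viso" already present; 4 new (t, a, n, e)
  "visodegalde" → prefix "viso" already present; 7 new (d, e, g, a, l, d, e)
  "run" → 3 new (r, u, n)
  "somisorunne" → prefix "somi" already present; 7 new (s, o, r, u, n, n, e)
  "linne" → 5 new (l, i, n, n, e)
  "visotordedor" → prefix "visot" already present; 7 new (o, r, d, e, d, o, r)
  "somimiven" → prefix "somi" already present; 5 new (m, i, v, e, n)
Total nodes = 7 + 9 + 5 + 3 + 2 + 4 + 7 + 3 + 7 + 5 + 7 + 5 = 64

64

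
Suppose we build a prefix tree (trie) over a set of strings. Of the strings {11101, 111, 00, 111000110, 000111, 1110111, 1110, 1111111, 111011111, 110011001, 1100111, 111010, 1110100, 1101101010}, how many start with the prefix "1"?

12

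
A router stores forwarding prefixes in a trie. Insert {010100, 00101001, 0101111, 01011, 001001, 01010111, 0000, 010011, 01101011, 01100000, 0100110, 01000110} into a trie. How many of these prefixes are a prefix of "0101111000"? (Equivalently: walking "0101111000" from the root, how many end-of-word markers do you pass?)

2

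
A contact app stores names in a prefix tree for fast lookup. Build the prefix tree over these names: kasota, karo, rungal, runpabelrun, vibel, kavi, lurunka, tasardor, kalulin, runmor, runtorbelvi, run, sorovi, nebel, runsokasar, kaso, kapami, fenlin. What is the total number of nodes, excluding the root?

88

Trace insertions, counting only characters that open a new branch:
  "kasota" → 6 new (k, a, s, o, t, a)
  "karo" → prefix "ka" already present; 2 new (r, o)
  "rungal" → 6 new (r, u, n, g, a, l)
  "runpabelrun" → prefix "run" already present; 8 new (p, a, b, e, l, r, u, n)
  "vibel" → 5 new (v, i, b, e, l)
  "kavi" → prefix "ka" already present; 2 new (v, i)
  "lurunka" → 7 new (l, u, r, u, n, k, a)
  "tasardor" → 8 new (t, a, s, a, r, d, o, r)
  "kalulin" → prefix "ka" already present; 5 new (l, u, l, i, n)
  "runmor" → prefix "run" already present; 3 new (m, o, r)
  "runtorbelvi" → prefix "run" already present; 8 new (t, o, r, b, e, l, v, i)
  "run" → prefix "run" already present; 0 new (none)
  "sorovi" → 6 new (s, o, r, o, v, i)
  "nebel" → 5 new (n, e, b, e, l)
  "runsokasar" → prefix "run" already present; 7 new (s, o, k, a, s, a, r)
  "kaso" → prefix "kaso" already present; 0 new (none)
  "kapami" → prefix "ka" already present; 4 new (p, a, m, i)
  "fenlin" → 6 new (f, e, n, l, i, n)
Total nodes = 6 + 2 + 6 + 8 + 5 + 2 + 7 + 8 + 5 + 3 + 8 + 0 + 6 + 5 + 7 + 0 + 4 + 6 = 88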